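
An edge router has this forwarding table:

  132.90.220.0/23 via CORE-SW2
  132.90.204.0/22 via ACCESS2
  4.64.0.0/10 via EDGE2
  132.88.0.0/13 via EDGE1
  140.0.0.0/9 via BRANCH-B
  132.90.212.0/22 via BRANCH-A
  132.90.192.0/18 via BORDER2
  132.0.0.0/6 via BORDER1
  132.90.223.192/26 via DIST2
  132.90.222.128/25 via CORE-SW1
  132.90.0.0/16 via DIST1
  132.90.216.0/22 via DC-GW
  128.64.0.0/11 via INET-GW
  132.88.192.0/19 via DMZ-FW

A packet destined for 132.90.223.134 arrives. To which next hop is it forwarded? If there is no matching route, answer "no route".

BORDER2

Routes whose prefix contains 132.90.223.134:
  132.0.0.0/6 (132.0.0.0 - 135.255.255.255) -> BORDER1
  132.88.0.0/13 (132.88.0.0 - 132.95.255.255) -> EDGE1
  132.90.0.0/16 (132.90.0.0 - 132.90.255.255) -> DIST1
  132.90.192.0/18 (132.90.192.0 - 132.90.255.255) -> BORDER2
More-specific entries that do NOT match:
  132.90.223.192/26 (132.90.223.192 - 132.90.223.255) does not contain 132.90.223.134
  132.90.222.128/25 (132.90.222.128 - 132.90.222.255) does not contain 132.90.223.134
  132.90.220.0/23 (132.90.220.0 - 132.90.221.255) does not contain 132.90.223.134
  132.90.204.0/22 (132.90.204.0 - 132.90.207.255) does not contain 132.90.223.134
  132.90.212.0/22 (132.90.212.0 - 132.90.215.255) does not contain 132.90.223.134
  132.90.216.0/22 (132.90.216.0 - 132.90.219.255) does not contain 132.90.223.134
  132.88.192.0/19 (132.88.192.0 - 132.88.223.255) does not contain 132.90.223.134
Longest matching prefix is /18 -> next hop BORDER2.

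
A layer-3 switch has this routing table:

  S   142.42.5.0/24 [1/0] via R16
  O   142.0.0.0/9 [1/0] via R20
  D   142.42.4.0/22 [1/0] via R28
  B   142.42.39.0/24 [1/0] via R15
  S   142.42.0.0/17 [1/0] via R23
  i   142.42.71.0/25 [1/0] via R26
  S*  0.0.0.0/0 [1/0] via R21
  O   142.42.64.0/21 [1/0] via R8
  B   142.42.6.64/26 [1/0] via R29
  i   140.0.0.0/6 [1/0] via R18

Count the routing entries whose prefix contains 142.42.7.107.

5

Prefixes containing 142.42.7.107:
  0.0.0.0/0 (default, matches everything)
  140.0.0.0/6 (140.0.0.0 - 143.255.255.255)
  142.0.0.0/9 (142.0.0.0 - 142.127.255.255)
  142.42.0.0/17 (142.42.0.0 - 142.42.127.255)
  142.42.4.0/22 (142.42.4.0 - 142.42.7.255)
Total matching entries: 5.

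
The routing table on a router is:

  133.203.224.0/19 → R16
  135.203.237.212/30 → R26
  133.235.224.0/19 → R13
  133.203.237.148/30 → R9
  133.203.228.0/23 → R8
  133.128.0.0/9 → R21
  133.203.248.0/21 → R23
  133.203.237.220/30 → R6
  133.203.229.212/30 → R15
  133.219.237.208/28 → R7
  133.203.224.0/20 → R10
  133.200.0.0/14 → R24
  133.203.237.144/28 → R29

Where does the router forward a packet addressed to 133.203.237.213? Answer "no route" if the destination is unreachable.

Routes whose prefix contains 133.203.237.213:
  133.128.0.0/9 (133.128.0.0 - 133.255.255.255) -> R21
  133.200.0.0/14 (133.200.0.0 - 133.203.255.255) -> R24
  133.203.224.0/19 (133.203.224.0 - 133.203.255.255) -> R16
  133.203.224.0/20 (133.203.224.0 - 133.203.239.255) -> R10
More-specific entries that do NOT match:
  135.203.237.212/30 (135.203.237.212 - 135.203.237.215) does not contain 133.203.237.213
  133.203.237.148/30 (133.203.237.148 - 133.203.237.151) does not contain 133.203.237.213
  133.203.237.220/30 (133.203.237.220 - 133.203.237.223) does not contain 133.203.237.213
  133.203.229.212/30 (133.203.229.212 - 133.203.229.215) does not contain 133.203.237.213
  133.219.237.208/28 (133.219.237.208 - 133.219.237.223) does not contain 133.203.237.213
  133.203.237.144/28 (133.203.237.144 - 133.203.237.159) does not contain 133.203.237.213
  133.203.228.0/23 (133.203.228.0 - 133.203.229.255) does not contain 133.203.237.213
  133.203.248.0/21 (133.203.248.0 - 133.203.255.255) does not contain 133.203.237.213
Longest matching prefix is /20 -> next hop R10.

R10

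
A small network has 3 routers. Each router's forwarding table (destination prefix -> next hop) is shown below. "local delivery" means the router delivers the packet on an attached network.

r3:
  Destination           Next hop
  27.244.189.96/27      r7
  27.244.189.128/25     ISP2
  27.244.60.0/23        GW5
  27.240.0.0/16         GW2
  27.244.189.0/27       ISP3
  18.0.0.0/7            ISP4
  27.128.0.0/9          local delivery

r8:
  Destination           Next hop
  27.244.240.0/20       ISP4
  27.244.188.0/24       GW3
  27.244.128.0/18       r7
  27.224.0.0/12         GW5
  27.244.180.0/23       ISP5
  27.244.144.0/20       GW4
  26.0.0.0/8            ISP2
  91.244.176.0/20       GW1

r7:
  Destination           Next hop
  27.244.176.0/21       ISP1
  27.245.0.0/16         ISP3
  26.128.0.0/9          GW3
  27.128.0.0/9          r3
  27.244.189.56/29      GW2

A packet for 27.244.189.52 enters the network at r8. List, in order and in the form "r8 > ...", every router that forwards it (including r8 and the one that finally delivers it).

r8 > r7 > r3

At r8: longest match for 27.244.189.52 is 27.244.128.0/18 -> r7
At r7: longest match for 27.244.189.52 is 27.128.0.0/9 -> r3
At r3: longest match for 27.244.189.52 is 27.128.0.0/9 -> local delivery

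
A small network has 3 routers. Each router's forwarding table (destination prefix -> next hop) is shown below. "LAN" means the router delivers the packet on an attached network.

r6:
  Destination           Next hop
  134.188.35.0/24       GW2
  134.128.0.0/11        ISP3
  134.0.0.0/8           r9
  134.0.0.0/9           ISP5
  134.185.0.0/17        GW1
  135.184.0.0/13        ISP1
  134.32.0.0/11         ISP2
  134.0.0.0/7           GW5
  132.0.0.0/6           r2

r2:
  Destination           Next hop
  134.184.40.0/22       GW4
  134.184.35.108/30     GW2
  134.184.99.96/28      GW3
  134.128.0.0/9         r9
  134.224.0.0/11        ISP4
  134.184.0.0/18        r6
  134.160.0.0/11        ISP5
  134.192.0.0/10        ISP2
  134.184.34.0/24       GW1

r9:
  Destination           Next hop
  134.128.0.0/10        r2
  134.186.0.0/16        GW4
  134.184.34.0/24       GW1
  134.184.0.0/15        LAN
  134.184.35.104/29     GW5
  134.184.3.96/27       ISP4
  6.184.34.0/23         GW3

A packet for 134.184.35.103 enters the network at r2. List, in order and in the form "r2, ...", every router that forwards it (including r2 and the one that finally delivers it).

At r2: longest match for 134.184.35.103 is 134.184.0.0/18 -> r6
At r6: longest match for 134.184.35.103 is 134.0.0.0/8 -> r9
At r9: longest match for 134.184.35.103 is 134.184.0.0/15 -> LAN

r2, r6, r9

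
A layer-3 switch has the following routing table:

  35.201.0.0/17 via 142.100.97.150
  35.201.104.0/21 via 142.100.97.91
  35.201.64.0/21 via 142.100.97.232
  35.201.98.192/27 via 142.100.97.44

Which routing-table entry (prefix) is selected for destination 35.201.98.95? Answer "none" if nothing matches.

35.201.0.0/17

Entries matching 35.201.98.95:
  35.201.0.0/17 (35.201.0.0 - 35.201.127.255)
Most specific is 35.201.0.0/17.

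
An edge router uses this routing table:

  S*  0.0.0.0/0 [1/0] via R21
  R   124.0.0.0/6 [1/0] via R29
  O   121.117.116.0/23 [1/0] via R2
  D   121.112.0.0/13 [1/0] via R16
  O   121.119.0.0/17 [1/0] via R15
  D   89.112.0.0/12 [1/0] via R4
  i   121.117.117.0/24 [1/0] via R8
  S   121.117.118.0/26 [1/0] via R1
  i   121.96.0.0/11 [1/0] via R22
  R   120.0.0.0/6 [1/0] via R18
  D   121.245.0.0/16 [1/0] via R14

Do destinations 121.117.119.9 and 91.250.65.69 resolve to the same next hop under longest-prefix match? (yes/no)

121.117.119.9: longest match 121.112.0.0/13 -> R16
91.250.65.69: longest match 0.0.0.0/0 -> R21

no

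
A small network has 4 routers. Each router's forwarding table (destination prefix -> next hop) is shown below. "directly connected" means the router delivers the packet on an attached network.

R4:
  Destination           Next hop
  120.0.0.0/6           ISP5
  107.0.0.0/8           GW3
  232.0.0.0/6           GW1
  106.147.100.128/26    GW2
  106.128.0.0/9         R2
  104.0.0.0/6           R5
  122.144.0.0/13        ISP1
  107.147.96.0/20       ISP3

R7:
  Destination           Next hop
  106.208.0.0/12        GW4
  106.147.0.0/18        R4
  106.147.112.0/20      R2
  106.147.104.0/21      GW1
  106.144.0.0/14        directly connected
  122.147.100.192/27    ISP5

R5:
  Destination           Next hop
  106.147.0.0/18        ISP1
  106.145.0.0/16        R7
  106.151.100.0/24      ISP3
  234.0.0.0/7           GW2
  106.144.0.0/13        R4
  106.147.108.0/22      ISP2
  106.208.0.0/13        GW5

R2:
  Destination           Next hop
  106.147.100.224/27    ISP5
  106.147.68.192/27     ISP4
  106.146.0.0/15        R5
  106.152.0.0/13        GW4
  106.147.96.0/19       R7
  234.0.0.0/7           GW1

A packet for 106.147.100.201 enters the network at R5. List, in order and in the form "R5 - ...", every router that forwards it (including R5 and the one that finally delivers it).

At R5: longest match for 106.147.100.201 is 106.144.0.0/13 -> R4
At R4: longest match for 106.147.100.201 is 106.128.0.0/9 -> R2
At R2: longest match for 106.147.100.201 is 106.147.96.0/19 -> R7
At R7: longest match for 106.147.100.201 is 106.144.0.0/14 -> directly connected

R5 - R4 - R2 - R7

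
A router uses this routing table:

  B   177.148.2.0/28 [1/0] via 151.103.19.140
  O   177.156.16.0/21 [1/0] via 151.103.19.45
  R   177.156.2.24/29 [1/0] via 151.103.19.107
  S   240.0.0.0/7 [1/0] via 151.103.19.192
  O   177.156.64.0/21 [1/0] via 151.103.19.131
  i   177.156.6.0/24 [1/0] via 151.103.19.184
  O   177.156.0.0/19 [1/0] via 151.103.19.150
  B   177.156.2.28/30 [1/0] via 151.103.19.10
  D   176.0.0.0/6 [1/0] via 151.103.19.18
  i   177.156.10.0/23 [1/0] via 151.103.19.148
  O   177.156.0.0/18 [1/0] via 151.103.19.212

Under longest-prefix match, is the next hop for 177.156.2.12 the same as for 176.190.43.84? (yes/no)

177.156.2.12: longest match 177.156.0.0/19 -> 151.103.19.150
176.190.43.84: longest match 176.0.0.0/6 -> 151.103.19.18

no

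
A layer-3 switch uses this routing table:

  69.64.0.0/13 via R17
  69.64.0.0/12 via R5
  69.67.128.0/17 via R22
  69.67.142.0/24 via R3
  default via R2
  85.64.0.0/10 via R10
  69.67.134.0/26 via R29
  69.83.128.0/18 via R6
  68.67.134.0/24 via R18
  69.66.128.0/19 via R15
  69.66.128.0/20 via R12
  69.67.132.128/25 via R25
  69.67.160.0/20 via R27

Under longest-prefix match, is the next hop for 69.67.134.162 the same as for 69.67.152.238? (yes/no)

69.67.134.162: longest match 69.67.128.0/17 -> R22
69.67.152.238: longest match 69.67.128.0/17 -> R22

yes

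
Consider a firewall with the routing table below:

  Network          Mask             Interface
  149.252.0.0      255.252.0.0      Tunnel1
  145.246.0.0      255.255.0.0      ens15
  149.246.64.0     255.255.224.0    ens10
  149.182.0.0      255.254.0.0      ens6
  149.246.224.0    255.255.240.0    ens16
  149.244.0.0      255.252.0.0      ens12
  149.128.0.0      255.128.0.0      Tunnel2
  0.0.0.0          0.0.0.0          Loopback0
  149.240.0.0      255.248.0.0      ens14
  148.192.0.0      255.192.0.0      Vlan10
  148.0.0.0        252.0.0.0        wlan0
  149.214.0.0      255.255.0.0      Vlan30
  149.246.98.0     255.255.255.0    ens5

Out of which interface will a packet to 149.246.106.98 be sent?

Routes whose prefix contains 149.246.106.98:
  0.0.0.0/0 (default, matches everything) -> Loopback0
  148.0.0.0/6 (148.0.0.0 - 151.255.255.255) -> wlan0
  149.128.0.0/9 (149.128.0.0 - 149.255.255.255) -> Tunnel2
  149.240.0.0/13 (149.240.0.0 - 149.247.255.255) -> ens14
  149.244.0.0/14 (149.244.0.0 - 149.247.255.255) -> ens12
More-specific entries that do NOT match:
  149.246.98.0/24 (149.246.98.0 - 149.246.98.255) does not contain 149.246.106.98
  149.246.224.0/20 (149.246.224.0 - 149.246.239.255) does not contain 149.246.106.98
  149.246.64.0/19 (149.246.64.0 - 149.246.95.255) does not contain 149.246.106.98
  145.246.0.0/16 (145.246.0.0 - 145.246.255.255) does not contain 149.246.106.98
  149.214.0.0/16 (149.214.0.0 - 149.214.255.255) does not contain 149.246.106.98
  149.182.0.0/15 (149.182.0.0 - 149.183.255.255) does not contain 149.246.106.98
Longest matching prefix is /14 -> interface ens12.

ens12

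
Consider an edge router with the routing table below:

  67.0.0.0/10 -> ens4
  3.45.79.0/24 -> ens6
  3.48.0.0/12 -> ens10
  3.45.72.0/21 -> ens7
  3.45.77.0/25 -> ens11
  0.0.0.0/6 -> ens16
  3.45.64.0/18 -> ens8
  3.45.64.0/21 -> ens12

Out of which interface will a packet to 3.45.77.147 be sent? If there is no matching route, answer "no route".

Routes whose prefix contains 3.45.77.147:
  0.0.0.0/6 (0.0.0.0 - 3.255.255.255) -> ens16
  3.45.64.0/18 (3.45.64.0 - 3.45.127.255) -> ens8
  3.45.72.0/21 (3.45.72.0 - 3.45.79.255) -> ens7
More-specific entries that do NOT match:
  3.45.77.0/25 (3.45.77.0 - 3.45.77.127) does not contain 3.45.77.147
  3.45.79.0/24 (3.45.79.0 - 3.45.79.255) does not contain 3.45.77.147
Longest matching prefix is /21 -> interface ens7.

ens7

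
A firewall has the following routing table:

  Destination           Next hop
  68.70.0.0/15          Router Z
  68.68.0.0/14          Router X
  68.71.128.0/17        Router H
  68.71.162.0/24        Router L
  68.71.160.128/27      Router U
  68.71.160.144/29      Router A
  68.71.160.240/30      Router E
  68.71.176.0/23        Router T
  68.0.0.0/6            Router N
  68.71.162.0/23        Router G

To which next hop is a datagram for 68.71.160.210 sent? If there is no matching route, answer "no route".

Router H

Routes whose prefix contains 68.71.160.210:
  68.0.0.0/6 (68.0.0.0 - 71.255.255.255) -> Router N
  68.68.0.0/14 (68.68.0.0 - 68.71.255.255) -> Router X
  68.70.0.0/15 (68.70.0.0 - 68.71.255.255) -> Router Z
  68.71.128.0/17 (68.71.128.0 - 68.71.255.255) -> Router H
More-specific entries that do NOT match:
  68.71.160.240/30 (68.71.160.240 - 68.71.160.243) does not contain 68.71.160.210
  68.71.160.144/29 (68.71.160.144 - 68.71.160.151) does not contain 68.71.160.210
  68.71.160.128/27 (68.71.160.128 - 68.71.160.159) does not contain 68.71.160.210
  68.71.162.0/24 (68.71.162.0 - 68.71.162.255) does not contain 68.71.160.210
  68.71.176.0/23 (68.71.176.0 - 68.71.177.255) does not contain 68.71.160.210
  68.71.162.0/23 (68.71.162.0 - 68.71.163.255) does not contain 68.71.160.210
Longest matching prefix is /17 -> next hop Router H.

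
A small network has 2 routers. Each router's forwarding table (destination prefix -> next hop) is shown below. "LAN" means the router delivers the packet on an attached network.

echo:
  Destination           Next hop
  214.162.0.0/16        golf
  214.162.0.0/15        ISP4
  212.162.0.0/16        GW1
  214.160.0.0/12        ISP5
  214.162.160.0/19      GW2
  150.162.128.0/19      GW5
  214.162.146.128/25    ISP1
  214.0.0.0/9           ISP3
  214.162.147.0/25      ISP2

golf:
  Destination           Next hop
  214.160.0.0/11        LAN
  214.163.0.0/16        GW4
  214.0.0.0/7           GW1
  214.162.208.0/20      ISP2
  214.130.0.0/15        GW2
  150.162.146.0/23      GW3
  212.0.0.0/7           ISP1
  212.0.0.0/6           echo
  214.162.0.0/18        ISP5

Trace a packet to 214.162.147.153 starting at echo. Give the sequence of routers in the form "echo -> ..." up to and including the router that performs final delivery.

At echo: longest match for 214.162.147.153 is 214.162.0.0/16 -> golf
At golf: longest match for 214.162.147.153 is 214.160.0.0/11 -> LAN

echo -> golf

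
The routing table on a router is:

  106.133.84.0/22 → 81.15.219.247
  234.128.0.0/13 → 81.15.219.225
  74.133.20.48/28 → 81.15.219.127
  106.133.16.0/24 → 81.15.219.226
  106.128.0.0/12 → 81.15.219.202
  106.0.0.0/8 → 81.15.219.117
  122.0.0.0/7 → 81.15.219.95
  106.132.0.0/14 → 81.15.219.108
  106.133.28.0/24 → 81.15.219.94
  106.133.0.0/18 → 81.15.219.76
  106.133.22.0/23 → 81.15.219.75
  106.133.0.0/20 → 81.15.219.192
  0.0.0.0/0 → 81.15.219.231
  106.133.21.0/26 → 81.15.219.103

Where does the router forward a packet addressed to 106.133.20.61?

Routes whose prefix contains 106.133.20.61:
  0.0.0.0/0 (default, matches everything) -> 81.15.219.231
  106.0.0.0/8 (106.0.0.0 - 106.255.255.255) -> 81.15.219.117
  106.128.0.0/12 (106.128.0.0 - 106.143.255.255) -> 81.15.219.202
  106.132.0.0/14 (106.132.0.0 - 106.135.255.255) -> 81.15.219.108
  106.133.0.0/18 (106.133.0.0 - 106.133.63.255) -> 81.15.219.76
More-specific entries that do NOT match:
  74.133.20.48/28 (74.133.20.48 - 74.133.20.63) does not contain 106.133.20.61
  106.133.21.0/26 (106.133.21.0 - 106.133.21.63) does not contain 106.133.20.61
  106.133.16.0/24 (106.133.16.0 - 106.133.16.255) does not contain 106.133.20.61
  106.133.28.0/24 (106.133.28.0 - 106.133.28.255) does not contain 106.133.20.61
  106.133.22.0/23 (106.133.22.0 - 106.133.23.255) does not contain 106.133.20.61
  106.133.84.0/22 (106.133.84.0 - 106.133.87.255) does not contain 106.133.20.61
  106.133.0.0/20 (106.133.0.0 - 106.133.15.255) does not contain 106.133.20.61
Longest matching prefix is /18 -> next hop 81.15.219.76.

81.15.219.76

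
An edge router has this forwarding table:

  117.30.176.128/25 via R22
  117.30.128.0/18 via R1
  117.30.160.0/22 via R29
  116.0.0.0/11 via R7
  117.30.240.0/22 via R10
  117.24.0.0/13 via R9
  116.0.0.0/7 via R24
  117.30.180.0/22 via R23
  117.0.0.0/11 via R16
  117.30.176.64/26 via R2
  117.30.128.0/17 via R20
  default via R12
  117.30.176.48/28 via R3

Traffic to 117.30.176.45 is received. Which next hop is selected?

R1

Routes whose prefix contains 117.30.176.45:
  0.0.0.0/0 (default, matches everything) -> R12
  116.0.0.0/7 (116.0.0.0 - 117.255.255.255) -> R24
  117.0.0.0/11 (117.0.0.0 - 117.31.255.255) -> R16
  117.24.0.0/13 (117.24.0.0 - 117.31.255.255) -> R9
  117.30.128.0/17 (117.30.128.0 - 117.30.255.255) -> R20
  117.30.128.0/18 (117.30.128.0 - 117.30.191.255) -> R1
More-specific entries that do NOT match:
  117.30.176.48/28 (117.30.176.48 - 117.30.176.63) does not contain 117.30.176.45
  117.30.176.64/26 (117.30.176.64 - 117.30.176.127) does not contain 117.30.176.45
  117.30.176.128/25 (117.30.176.128 - 117.30.176.255) does not contain 117.30.176.45
  117.30.160.0/22 (117.30.160.0 - 117.30.163.255) does not contain 117.30.176.45
  117.30.240.0/22 (117.30.240.0 - 117.30.243.255) does not contain 117.30.176.45
  117.30.180.0/22 (117.30.180.0 - 117.30.183.255) does not contain 117.30.176.45
Longest matching prefix is /18 -> next hop R1.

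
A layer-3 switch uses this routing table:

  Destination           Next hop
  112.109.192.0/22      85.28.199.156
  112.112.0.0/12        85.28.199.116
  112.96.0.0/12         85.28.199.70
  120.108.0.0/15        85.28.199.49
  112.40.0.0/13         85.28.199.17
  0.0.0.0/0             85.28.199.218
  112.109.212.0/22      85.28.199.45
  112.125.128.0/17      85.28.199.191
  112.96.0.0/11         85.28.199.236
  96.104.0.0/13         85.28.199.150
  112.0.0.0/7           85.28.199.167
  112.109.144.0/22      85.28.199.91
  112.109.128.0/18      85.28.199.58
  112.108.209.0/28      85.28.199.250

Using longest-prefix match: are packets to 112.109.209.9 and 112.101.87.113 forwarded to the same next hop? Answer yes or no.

yes

112.109.209.9: longest match 112.96.0.0/12 -> 85.28.199.70
112.101.87.113: longest match 112.96.0.0/12 -> 85.28.199.70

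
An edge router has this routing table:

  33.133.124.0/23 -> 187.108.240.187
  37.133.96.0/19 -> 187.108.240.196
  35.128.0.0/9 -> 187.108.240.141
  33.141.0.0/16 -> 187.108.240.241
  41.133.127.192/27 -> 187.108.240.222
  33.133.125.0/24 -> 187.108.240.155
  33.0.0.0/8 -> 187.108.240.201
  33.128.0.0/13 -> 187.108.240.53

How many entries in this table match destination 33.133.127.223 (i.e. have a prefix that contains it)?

Prefixes containing 33.133.127.223:
  33.0.0.0/8 (33.0.0.0 - 33.255.255.255)
  33.128.0.0/13 (33.128.0.0 - 33.135.255.255)
Total matching entries: 2.

2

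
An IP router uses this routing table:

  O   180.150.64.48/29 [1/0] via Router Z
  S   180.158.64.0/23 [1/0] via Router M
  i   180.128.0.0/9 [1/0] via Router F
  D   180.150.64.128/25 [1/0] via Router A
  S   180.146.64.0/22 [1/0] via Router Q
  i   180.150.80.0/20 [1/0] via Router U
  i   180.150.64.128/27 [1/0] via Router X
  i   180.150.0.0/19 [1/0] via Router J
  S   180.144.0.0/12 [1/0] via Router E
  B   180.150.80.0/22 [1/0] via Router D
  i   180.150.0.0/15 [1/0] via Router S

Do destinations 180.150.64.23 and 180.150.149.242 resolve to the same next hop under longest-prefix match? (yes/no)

yes

180.150.64.23: longest match 180.150.0.0/15 -> Router S
180.150.149.242: longest match 180.150.0.0/15 -> Router S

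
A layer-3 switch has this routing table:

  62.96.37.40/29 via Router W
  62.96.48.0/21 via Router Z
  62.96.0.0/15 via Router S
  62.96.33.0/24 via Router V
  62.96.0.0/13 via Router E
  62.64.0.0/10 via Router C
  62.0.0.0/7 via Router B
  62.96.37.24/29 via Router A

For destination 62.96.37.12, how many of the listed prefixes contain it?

Prefixes containing 62.96.37.12:
  62.0.0.0/7 (62.0.0.0 - 63.255.255.255)
  62.64.0.0/10 (62.64.0.0 - 62.127.255.255)
  62.96.0.0/13 (62.96.0.0 - 62.103.255.255)
  62.96.0.0/15 (62.96.0.0 - 62.97.255.255)
Total matching entries: 4.

4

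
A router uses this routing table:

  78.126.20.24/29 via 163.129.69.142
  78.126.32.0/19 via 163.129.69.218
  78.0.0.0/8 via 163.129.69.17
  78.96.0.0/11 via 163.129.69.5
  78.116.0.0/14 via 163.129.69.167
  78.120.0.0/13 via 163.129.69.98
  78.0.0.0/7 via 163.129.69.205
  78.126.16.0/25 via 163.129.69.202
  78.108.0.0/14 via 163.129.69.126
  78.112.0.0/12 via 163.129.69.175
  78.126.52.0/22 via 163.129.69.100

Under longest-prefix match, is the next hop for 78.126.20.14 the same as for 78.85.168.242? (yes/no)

78.126.20.14: longest match 78.120.0.0/13 -> 163.129.69.98
78.85.168.242: longest match 78.0.0.0/8 -> 163.129.69.17

no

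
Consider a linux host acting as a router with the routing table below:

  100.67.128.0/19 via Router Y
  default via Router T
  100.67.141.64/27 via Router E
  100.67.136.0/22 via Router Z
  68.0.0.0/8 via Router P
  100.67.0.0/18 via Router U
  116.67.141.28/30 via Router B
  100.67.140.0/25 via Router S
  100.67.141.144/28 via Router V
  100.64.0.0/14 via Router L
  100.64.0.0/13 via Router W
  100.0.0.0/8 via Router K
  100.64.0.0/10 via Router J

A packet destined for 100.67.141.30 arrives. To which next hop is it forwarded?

Routes whose prefix contains 100.67.141.30:
  0.0.0.0/0 (default, matches everything) -> Router T
  100.0.0.0/8 (100.0.0.0 - 100.255.255.255) -> Router K
  100.64.0.0/10 (100.64.0.0 - 100.127.255.255) -> Router J
  100.64.0.0/13 (100.64.0.0 - 100.71.255.255) -> Router W
  100.64.0.0/14 (100.64.0.0 - 100.67.255.255) -> Router L
  100.67.128.0/19 (100.67.128.0 - 100.67.159.255) -> Router Y
More-specific entries that do NOT match:
  116.67.141.28/30 (116.67.141.28 - 116.67.141.31) does not contain 100.67.141.30
  100.67.141.144/28 (100.67.141.144 - 100.67.141.159) does not contain 100.67.141.30
  100.67.141.64/27 (100.67.141.64 - 100.67.141.95) does not contain 100.67.141.30
  100.67.140.0/25 (100.67.140.0 - 100.67.140.127) does not contain 100.67.141.30
  100.67.136.0/22 (100.67.136.0 - 100.67.139.255) does not contain 100.67.141.30
Longest matching prefix is /19 -> next hop Router Y.

Router Y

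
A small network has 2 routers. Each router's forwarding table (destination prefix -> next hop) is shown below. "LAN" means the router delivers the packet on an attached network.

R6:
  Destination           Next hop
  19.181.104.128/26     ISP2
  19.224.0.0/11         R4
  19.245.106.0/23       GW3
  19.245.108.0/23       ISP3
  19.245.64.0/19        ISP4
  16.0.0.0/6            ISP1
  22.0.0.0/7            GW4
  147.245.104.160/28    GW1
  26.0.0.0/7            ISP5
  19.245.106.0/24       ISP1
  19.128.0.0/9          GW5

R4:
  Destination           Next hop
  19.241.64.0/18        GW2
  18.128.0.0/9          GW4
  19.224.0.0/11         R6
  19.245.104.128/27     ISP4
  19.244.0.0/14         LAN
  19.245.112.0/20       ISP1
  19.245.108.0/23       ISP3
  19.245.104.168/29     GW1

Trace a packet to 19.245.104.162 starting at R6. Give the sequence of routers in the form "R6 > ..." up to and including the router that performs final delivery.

At R6: longest match for 19.245.104.162 is 19.224.0.0/11 -> R4
At R4: longest match for 19.245.104.162 is 19.244.0.0/14 -> LAN

R6 > R4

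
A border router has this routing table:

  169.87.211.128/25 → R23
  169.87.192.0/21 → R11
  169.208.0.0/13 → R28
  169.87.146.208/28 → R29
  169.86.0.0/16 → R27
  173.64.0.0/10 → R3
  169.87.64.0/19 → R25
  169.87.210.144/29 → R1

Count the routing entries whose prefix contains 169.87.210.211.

No listed prefix contains 169.87.210.211.
Total matching entries: 0.

0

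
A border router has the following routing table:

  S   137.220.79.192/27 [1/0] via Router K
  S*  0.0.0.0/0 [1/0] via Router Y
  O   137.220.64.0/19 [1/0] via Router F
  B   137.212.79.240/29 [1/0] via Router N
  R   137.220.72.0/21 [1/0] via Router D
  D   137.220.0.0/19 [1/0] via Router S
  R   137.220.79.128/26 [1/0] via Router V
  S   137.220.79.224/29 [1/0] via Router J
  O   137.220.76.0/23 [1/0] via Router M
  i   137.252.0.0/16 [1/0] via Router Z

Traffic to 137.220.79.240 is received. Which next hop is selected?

Routes whose prefix contains 137.220.79.240:
  0.0.0.0/0 (default, matches everything) -> Router Y
  137.220.64.0/19 (137.220.64.0 - 137.220.95.255) -> Router F
  137.220.72.0/21 (137.220.72.0 - 137.220.79.255) -> Router D
More-specific entries that do NOT match:
  137.212.79.240/29 (137.212.79.240 - 137.212.79.247) does not contain 137.220.79.240
  137.220.79.224/29 (137.220.79.224 - 137.220.79.231) does not contain 137.220.79.240
  137.220.79.192/27 (137.220.79.192 - 137.220.79.223) does not contain 137.220.79.240
  137.220.79.128/26 (137.220.79.128 - 137.220.79.191) does not contain 137.220.79.240
  137.220.76.0/23 (137.220.76.0 - 137.220.77.255) does not contain 137.220.79.240
Longest matching prefix is /21 -> next hop Router D.

Router D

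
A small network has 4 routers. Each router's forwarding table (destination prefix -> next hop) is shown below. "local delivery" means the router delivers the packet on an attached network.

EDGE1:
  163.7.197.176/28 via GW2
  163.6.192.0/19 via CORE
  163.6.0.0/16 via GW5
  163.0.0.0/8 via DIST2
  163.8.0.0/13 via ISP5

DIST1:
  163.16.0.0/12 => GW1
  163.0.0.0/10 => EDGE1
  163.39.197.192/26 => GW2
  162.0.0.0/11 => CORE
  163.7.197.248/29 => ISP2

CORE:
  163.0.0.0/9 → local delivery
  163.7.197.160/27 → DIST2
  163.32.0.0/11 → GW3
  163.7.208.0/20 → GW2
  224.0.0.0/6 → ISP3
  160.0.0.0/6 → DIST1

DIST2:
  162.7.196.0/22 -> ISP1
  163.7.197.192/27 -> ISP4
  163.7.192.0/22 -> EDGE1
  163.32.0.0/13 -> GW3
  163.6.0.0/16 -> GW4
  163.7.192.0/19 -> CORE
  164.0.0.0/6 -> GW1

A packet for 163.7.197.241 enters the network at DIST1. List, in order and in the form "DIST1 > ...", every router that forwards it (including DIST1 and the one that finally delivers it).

At DIST1: longest match for 163.7.197.241 is 163.0.0.0/10 -> EDGE1
At EDGE1: longest match for 163.7.197.241 is 163.0.0.0/8 -> DIST2
At DIST2: longest match for 163.7.197.241 is 163.7.192.0/19 -> CORE
At CORE: longest match for 163.7.197.241 is 163.0.0.0/9 -> local delivery

DIST1 > EDGE1 > DIST2 > CORE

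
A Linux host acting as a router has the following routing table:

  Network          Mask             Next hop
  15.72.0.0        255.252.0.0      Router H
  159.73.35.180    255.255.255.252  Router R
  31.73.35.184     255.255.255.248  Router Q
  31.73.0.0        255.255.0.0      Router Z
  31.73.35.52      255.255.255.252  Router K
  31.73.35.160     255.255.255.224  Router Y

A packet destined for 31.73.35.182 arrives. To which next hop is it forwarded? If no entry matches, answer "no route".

Routes whose prefix contains 31.73.35.182:
  31.73.0.0/16 (31.73.0.0 - 31.73.255.255) -> Router Z
  31.73.35.160/27 (31.73.35.160 - 31.73.35.191) -> Router Y
More-specific entries that do NOT match:
  159.73.35.180/30 (159.73.35.180 - 159.73.35.183) does not contain 31.73.35.182
  31.73.35.52/30 (31.73.35.52 - 31.73.35.55) does not contain 31.73.35.182
  31.73.35.184/29 (31.73.35.184 - 31.73.35.191) does not contain 31.73.35.182
Longest matching prefix is /27 -> next hop Router Y.

Router Y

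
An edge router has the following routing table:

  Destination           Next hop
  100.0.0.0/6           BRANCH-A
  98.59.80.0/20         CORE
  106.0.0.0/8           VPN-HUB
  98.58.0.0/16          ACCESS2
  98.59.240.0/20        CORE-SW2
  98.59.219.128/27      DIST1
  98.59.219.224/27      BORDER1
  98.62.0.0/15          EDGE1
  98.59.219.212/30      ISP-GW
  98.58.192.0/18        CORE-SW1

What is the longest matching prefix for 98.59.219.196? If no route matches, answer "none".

98.59.219.196 is outside every listed prefix and there is no default route.

none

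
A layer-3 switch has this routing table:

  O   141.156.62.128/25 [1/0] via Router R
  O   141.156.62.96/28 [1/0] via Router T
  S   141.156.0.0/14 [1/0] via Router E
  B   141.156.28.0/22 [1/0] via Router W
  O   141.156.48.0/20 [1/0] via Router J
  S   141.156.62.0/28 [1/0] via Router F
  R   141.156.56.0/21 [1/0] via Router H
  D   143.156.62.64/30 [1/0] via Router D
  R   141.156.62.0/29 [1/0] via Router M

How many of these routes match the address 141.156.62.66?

3

Prefixes containing 141.156.62.66:
  141.156.0.0/14 (141.156.0.0 - 141.159.255.255)
  141.156.48.0/20 (141.156.48.0 - 141.156.63.255)
  141.156.56.0/21 (141.156.56.0 - 141.156.63.255)
Total matching entries: 3.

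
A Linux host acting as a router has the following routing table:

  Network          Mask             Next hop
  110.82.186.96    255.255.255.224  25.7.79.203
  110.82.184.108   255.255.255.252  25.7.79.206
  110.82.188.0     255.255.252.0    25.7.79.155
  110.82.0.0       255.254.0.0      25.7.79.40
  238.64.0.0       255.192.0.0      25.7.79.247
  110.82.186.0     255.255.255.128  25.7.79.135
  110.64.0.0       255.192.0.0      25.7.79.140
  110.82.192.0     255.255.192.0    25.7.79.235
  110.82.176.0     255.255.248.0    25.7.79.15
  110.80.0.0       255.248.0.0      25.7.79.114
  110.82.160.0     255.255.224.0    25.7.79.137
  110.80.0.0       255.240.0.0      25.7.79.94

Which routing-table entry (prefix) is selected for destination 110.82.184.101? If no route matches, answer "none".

Entries matching 110.82.184.101:
  110.64.0.0/10 (110.64.0.0 - 110.127.255.255)
  110.80.0.0/12 (110.80.0.0 - 110.95.255.255)
  110.80.0.0/13 (110.80.0.0 - 110.87.255.255)
  110.82.0.0/15 (110.82.0.0 - 110.83.255.255)
  110.82.160.0/19 (110.82.160.0 - 110.82.191.255)
Most specific is 110.82.160.0/19.

110.82.160.0/19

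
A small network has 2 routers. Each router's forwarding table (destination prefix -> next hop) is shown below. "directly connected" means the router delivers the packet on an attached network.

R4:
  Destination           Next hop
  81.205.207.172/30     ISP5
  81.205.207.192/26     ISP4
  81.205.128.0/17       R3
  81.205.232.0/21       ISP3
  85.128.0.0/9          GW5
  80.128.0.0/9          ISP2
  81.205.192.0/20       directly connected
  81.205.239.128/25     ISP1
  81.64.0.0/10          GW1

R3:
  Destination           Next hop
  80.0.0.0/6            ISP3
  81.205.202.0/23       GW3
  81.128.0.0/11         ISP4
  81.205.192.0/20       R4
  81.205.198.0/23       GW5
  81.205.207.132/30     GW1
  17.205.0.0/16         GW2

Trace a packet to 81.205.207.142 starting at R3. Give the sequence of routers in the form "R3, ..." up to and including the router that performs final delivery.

At R3: longest match for 81.205.207.142 is 81.205.192.0/20 -> R4
At R4: longest match for 81.205.207.142 is 81.205.192.0/20 -> directly connected

R3, R4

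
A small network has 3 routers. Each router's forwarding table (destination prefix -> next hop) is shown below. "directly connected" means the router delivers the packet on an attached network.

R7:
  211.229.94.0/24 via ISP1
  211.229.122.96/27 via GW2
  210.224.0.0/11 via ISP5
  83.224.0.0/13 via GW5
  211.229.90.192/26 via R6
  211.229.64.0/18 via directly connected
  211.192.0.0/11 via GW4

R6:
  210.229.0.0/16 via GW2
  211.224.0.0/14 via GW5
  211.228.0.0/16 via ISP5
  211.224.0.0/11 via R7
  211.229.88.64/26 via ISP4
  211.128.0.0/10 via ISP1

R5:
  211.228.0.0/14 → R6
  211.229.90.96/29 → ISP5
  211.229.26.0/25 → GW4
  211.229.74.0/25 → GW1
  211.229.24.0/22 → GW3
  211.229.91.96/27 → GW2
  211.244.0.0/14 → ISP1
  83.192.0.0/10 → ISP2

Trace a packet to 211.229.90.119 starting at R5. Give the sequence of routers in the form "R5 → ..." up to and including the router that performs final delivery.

At R5: longest match for 211.229.90.119 is 211.228.0.0/14 -> R6
At R6: longest match for 211.229.90.119 is 211.224.0.0/11 -> R7
At R7: longest match for 211.229.90.119 is 211.229.64.0/18 -> directly connected

R5 → R6 → R7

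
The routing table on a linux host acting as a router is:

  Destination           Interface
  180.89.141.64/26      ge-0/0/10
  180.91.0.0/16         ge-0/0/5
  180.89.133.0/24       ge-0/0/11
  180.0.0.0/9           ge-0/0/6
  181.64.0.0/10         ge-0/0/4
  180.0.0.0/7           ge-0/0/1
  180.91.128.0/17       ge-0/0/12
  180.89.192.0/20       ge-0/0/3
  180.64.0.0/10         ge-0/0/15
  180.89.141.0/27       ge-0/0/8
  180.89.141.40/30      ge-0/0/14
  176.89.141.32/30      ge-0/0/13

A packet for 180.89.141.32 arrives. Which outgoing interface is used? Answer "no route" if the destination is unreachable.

Routes whose prefix contains 180.89.141.32:
  180.0.0.0/7 (180.0.0.0 - 181.255.255.255) -> ge-0/0/1
  180.0.0.0/9 (180.0.0.0 - 180.127.255.255) -> ge-0/0/6
  180.64.0.0/10 (180.64.0.0 - 180.127.255.255) -> ge-0/0/15
More-specific entries that do NOT match:
  180.89.141.40/30 (180.89.141.40 - 180.89.141.43) does not contain 180.89.141.32
  176.89.141.32/30 (176.89.141.32 - 176.89.141.35) does not contain 180.89.141.32
  180.89.141.0/27 (180.89.141.0 - 180.89.141.31) does not contain 180.89.141.32
  180.89.141.64/26 (180.89.141.64 - 180.89.141.127) does not contain 180.89.141.32
  180.89.133.0/24 (180.89.133.0 - 180.89.133.255) does not contain 180.89.141.32
  180.89.192.0/20 (180.89.192.0 - 180.89.207.255) does not contain 180.89.141.32
  180.91.128.0/17 (180.91.128.0 - 180.91.255.255) does not contain 180.89.141.32
  180.91.0.0/16 (180.91.0.0 - 180.91.255.255) does not contain 180.89.141.32
Longest matching prefix is /10 -> interface ge-0/0/15.

ge-0/0/15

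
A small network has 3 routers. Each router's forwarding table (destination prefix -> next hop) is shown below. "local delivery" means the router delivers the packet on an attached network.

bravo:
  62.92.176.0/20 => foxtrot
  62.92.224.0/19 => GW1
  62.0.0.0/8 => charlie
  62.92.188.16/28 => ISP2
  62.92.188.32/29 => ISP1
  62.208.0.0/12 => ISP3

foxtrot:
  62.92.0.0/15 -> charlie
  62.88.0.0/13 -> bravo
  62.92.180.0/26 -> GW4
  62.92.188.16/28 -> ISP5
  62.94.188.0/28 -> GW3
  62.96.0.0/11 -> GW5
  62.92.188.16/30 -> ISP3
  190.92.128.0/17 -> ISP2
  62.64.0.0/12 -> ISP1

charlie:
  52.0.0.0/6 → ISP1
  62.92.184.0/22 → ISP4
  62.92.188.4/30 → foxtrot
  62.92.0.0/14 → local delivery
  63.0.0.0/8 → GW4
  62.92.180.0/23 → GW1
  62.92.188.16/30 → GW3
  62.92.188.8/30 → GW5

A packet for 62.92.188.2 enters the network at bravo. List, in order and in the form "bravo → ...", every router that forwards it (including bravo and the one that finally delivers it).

At bravo: longest match for 62.92.188.2 is 62.92.176.0/20 -> foxtrot
At foxtrot: longest match for 62.92.188.2 is 62.92.0.0/15 -> charlie
At charlie: longest match for 62.92.188.2 is 62.92.0.0/14 -> local delivery

bravo → foxtrot → charlie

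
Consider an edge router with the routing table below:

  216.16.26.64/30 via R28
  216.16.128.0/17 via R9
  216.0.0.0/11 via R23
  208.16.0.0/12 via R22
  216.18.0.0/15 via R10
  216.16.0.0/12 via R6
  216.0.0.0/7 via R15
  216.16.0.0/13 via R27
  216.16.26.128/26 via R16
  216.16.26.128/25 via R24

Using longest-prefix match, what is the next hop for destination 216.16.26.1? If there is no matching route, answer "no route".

Routes whose prefix contains 216.16.26.1:
  216.0.0.0/7 (216.0.0.0 - 217.255.255.255) -> R15
  216.0.0.0/11 (216.0.0.0 - 216.31.255.255) -> R23
  216.16.0.0/12 (216.16.0.0 - 216.31.255.255) -> R6
  216.16.0.0/13 (216.16.0.0 - 216.23.255.255) -> R27
More-specific entries that do NOT match:
  216.16.26.64/30 (216.16.26.64 - 216.16.26.67) does not contain 216.16.26.1
  216.16.26.128/26 (216.16.26.128 - 216.16.26.191) does not contain 216.16.26.1
  216.16.26.128/25 (216.16.26.128 - 216.16.26.255) does not contain 216.16.26.1
  216.16.128.0/17 (216.16.128.0 - 216.16.255.255) does not contain 216.16.26.1
  216.18.0.0/15 (216.18.0.0 - 216.19.255.255) does not contain 216.16.26.1
Longest matching prefix is /13 -> next hop R27.

R27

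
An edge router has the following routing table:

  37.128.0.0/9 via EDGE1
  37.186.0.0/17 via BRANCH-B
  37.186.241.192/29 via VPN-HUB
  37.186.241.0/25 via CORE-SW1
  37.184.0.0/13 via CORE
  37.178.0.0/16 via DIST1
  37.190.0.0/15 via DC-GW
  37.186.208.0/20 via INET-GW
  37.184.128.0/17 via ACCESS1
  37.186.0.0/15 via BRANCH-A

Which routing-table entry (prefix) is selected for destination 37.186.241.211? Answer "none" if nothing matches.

Entries matching 37.186.241.211:
  37.128.0.0/9 (37.128.0.0 - 37.255.255.255)
  37.184.0.0/13 (37.184.0.0 - 37.191.255.255)
  37.186.0.0/15 (37.186.0.0 - 37.187.255.255)
Most specific is 37.186.0.0/15.

37.186.0.0/15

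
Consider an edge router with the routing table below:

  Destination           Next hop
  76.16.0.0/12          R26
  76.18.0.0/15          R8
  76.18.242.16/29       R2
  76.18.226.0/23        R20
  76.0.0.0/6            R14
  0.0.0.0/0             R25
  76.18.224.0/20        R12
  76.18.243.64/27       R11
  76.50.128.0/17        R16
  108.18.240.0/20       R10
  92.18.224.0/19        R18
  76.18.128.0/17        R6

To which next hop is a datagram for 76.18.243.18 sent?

Routes whose prefix contains 76.18.243.18:
  0.0.0.0/0 (default, matches everything) -> R25
  76.0.0.0/6 (76.0.0.0 - 79.255.255.255) -> R14
  76.16.0.0/12 (76.16.0.0 - 76.31.255.255) -> R26
  76.18.0.0/15 (76.18.0.0 - 76.19.255.255) -> R8
  76.18.128.0/17 (76.18.128.0 - 76.18.255.255) -> R6
More-specific entries that do NOT match:
  76.18.242.16/29 (76.18.242.16 - 76.18.242.23) does not contain 76.18.243.18
  76.18.243.64/27 (76.18.243.64 - 76.18.243.95) does not contain 76.18.243.18
  76.18.226.0/23 (76.18.226.0 - 76.18.227.255) does not contain 76.18.243.18
  76.18.224.0/20 (76.18.224.0 - 76.18.239.255) does not contain 76.18.243.18
  108.18.240.0/20 (108.18.240.0 - 108.18.255.255) does not contain 76.18.243.18
  92.18.224.0/19 (92.18.224.0 - 92.18.255.255) does not contain 76.18.243.18
Longest matching prefix is /17 -> next hop R6.

R6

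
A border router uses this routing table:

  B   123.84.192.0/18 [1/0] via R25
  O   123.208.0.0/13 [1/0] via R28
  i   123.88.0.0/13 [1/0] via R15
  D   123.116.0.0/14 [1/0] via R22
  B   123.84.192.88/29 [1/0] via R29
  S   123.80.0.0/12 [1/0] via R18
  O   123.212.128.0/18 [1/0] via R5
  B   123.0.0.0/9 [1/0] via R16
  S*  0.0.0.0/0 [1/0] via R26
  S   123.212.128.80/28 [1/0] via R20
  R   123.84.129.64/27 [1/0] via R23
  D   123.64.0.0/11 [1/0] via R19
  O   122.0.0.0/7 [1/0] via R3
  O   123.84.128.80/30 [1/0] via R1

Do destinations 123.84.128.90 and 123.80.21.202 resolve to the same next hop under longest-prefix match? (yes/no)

123.84.128.90: longest match 123.80.0.0/12 -> R18
123.80.21.202: longest match 123.80.0.0/12 -> R18

yes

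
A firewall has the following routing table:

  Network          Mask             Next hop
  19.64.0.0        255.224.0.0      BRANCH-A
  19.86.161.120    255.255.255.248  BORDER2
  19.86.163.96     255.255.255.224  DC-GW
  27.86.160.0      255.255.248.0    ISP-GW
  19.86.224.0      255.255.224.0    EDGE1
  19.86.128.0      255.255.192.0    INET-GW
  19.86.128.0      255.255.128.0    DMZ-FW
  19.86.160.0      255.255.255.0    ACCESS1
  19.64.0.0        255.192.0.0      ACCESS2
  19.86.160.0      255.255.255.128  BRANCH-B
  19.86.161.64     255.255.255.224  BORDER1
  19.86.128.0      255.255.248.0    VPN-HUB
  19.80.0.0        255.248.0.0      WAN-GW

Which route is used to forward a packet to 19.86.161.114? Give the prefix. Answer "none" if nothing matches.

Entries matching 19.86.161.114:
  19.64.0.0/10 (19.64.0.0 - 19.127.255.255)
  19.64.0.0/11 (19.64.0.0 - 19.95.255.255)
  19.80.0.0/13 (19.80.0.0 - 19.87.255.255)
  19.86.128.0/17 (19.86.128.0 - 19.86.255.255)
  19.86.128.0/18 (19.86.128.0 - 19.86.191.255)
Most specific is 19.86.128.0/18.

19.86.128.0/18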